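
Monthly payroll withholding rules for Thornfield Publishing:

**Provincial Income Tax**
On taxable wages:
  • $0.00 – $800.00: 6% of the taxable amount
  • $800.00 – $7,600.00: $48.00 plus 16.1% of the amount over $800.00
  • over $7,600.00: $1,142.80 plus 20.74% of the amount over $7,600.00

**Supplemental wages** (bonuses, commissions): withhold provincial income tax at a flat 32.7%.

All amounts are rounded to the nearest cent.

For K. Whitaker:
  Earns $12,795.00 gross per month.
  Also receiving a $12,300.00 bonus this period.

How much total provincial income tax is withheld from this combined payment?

Provincial Income Tax: taxable = $12,795.00
  $1,142.80 + 20.74% × ($12,795.00 − $7,600.00) = $1,142.80 + 20.74% × $5,195.00 = $2,220.24
Supplemental (32.7% flat on bonus): 32.7% × $12,300.00 = $4,022.10
Total provincial income tax: $2,220.24 + $4,022.10 = $6,242.34

$6,242.34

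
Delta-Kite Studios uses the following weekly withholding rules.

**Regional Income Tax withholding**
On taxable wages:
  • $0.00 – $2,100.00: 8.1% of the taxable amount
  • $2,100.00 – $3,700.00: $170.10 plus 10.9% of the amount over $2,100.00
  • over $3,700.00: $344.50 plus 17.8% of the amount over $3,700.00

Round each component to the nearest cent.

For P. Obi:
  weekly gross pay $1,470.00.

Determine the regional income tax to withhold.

$119.07

Regional Income Tax: taxable = $1,470.00
  8.1% × $1,470.00 = $119.07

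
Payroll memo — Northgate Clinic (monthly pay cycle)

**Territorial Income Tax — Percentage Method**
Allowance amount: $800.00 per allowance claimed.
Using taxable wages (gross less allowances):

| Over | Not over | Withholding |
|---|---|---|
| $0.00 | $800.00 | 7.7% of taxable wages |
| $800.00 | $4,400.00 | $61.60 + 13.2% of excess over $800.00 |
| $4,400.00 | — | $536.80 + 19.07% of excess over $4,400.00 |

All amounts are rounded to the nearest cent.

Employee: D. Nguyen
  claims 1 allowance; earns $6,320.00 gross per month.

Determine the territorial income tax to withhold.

$750.38

Territorial Income Tax: taxable = $6,320.00 − 1×$800.00 = $5,520.00
  $536.80 + 19.07% × ($5,520.00 − $4,400.00) = $536.80 + 19.07% × $1,120.00 = $750.38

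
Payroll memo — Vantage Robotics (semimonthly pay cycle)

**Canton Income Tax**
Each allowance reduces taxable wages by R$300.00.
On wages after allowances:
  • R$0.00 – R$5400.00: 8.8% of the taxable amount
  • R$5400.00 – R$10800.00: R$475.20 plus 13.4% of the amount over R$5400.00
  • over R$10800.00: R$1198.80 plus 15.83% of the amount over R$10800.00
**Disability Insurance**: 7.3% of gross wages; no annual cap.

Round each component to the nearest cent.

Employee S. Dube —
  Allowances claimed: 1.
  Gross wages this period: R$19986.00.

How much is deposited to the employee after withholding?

R$15921.57

Canton Income Tax: taxable = R$19986.00 − 1×R$300.00 = R$19686.00
  R$1198.80 + 15.83% × (R$19686.00 − R$10800.00) = R$1198.80 + 15.83% × R$8886.00 = R$2605.45
Disability Insurance: 7.3% × R$19986.00 = R$1458.98
Total withheld: R$2605.45 + R$1458.98 = R$4064.43
Net pay: R$19986.00 − R$4064.43 = R$15921.57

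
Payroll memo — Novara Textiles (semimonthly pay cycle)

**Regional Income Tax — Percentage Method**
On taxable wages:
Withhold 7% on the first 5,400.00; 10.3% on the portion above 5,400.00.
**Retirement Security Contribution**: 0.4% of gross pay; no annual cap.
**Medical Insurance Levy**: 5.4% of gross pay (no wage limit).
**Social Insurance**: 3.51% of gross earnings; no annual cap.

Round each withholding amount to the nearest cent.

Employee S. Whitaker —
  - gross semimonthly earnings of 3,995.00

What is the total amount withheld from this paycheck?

Regional Income Tax: taxable = 3,995.00
  7% × 3,995.00 = 279.65
Retirement Security Contribution: 0.4% × 3,995.00 = 15.98
Medical Insurance Levy: 5.4% × 3,995.00 = 215.73
Social Insurance: 3.51% × 3,995.00 = 140.22
Total: 279.65 + 15.98 + 215.73 + 140.22 = 651.58

651.58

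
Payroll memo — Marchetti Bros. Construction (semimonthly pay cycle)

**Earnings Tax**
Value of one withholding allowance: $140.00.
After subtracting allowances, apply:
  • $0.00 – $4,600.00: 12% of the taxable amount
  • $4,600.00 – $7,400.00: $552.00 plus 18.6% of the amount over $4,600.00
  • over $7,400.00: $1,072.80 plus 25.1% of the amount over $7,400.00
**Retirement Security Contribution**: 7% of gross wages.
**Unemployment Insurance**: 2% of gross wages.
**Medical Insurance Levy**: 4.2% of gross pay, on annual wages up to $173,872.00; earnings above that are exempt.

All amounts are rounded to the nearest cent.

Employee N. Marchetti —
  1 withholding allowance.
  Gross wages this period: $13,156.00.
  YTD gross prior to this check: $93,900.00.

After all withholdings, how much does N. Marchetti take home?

Earnings Tax: taxable = $13,156.00 − 1×$140.00 = $13,016.00
  $1,072.80 + 25.1% × ($13,016.00 − $7,400.00) = $1,072.80 + 25.1% × $5,616.00 = $2,482.42
Retirement Security Contribution: 7% × $13,156.00 = $920.92
Unemployment Insurance: 2% × $13,156.00 = $263.12
Medical Insurance Levy: 4.2% × $13,156.00 = $552.55
Total withheld: $2,482.42 + $920.92 + $263.12 + $552.55 = $4,219.01
Net pay: $13,156.00 − $4,219.01 = $8,936.99

$8,936.99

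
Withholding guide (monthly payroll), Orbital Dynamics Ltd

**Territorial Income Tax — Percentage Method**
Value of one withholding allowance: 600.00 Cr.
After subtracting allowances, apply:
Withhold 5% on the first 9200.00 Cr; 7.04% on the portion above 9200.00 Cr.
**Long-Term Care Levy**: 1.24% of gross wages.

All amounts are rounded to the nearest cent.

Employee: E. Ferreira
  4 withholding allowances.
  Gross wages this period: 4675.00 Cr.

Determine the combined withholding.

171.72 Cr

Territorial Income Tax: taxable = 4675.00 Cr − 4×600.00 Cr = 2275.00 Cr
  5% × 2275.00 Cr = 113.75 Cr
Long-Term Care Levy: 1.24% × 4675.00 Cr = 57.97 Cr
Total: 113.75 Cr + 57.97 Cr = 171.72 Cr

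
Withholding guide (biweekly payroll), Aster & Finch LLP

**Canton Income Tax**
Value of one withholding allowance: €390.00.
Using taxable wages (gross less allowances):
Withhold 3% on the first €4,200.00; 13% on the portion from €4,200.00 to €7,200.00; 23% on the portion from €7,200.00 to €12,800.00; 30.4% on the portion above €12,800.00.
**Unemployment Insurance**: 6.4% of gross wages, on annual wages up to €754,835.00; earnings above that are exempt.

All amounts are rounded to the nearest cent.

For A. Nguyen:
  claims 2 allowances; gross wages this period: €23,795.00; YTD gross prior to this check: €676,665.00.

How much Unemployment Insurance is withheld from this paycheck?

€1,522.88

Unemployment Insurance: 6.4% × €23,795.00 = €1,522.88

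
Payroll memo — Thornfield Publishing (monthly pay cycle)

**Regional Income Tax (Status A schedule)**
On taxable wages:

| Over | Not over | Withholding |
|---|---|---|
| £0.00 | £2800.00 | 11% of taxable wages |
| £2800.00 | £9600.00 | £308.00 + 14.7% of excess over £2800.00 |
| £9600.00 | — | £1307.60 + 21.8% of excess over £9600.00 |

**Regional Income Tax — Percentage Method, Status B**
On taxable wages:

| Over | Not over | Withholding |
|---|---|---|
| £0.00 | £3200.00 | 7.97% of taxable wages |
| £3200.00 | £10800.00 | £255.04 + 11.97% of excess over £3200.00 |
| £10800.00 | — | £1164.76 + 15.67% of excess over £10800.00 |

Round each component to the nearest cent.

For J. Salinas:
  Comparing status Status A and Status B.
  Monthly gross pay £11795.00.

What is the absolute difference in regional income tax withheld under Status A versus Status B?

Regional Income Tax (Status A): taxable = £11795.00
  £1307.60 + 21.8% × (£11795.00 − £9600.00) = £1307.60 + 21.8% × £2195.00 = £1786.11
Regional Income Tax (Status B): taxable = £11795.00
  £1164.76 + 15.67% × (£11795.00 − £10800.00) = £1164.76 + 15.67% × £995.00 = £1320.68
Difference: |£1786.11 − £1320.68| = £465.43 (higher under Status A)

£465.43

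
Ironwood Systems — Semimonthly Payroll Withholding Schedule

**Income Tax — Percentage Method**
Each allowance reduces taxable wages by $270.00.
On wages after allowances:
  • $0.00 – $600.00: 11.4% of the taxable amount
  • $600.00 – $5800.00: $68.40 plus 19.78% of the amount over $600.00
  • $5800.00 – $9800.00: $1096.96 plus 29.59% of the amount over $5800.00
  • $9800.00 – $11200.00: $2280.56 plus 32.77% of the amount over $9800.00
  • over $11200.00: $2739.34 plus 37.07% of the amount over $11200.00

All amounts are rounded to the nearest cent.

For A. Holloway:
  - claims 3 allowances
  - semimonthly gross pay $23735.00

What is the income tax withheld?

$7085.80

Income Tax: taxable = $23735.00 − 3×$270.00 = $22925.00
  $2739.34 + 37.07% × ($22925.00 − $11200.00) = $2739.34 + 37.07% × $11725.00 = $7085.80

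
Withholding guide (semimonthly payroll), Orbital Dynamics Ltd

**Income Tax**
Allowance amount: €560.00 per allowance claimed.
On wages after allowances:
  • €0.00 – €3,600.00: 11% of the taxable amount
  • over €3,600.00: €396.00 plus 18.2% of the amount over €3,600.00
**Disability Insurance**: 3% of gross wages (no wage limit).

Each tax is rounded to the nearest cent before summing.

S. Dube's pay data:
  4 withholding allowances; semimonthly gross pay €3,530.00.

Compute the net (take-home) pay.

Income Tax: taxable = €3,530.00 − 4×€560.00 = €1,290.00
  11% × €1,290.00 = €141.90
Disability Insurance: 3% × €3,530.00 = €105.90
Total withheld: €141.90 + €105.90 = €247.80
Net pay: €3,530.00 − €247.80 = €3,282.20

€3,282.20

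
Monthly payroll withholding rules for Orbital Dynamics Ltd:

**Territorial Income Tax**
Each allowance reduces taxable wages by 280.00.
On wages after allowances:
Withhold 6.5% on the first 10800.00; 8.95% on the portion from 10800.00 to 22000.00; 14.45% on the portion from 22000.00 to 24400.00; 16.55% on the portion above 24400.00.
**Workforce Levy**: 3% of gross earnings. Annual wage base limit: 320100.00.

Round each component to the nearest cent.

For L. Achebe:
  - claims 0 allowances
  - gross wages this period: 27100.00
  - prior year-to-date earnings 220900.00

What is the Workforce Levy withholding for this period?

Workforce Levy: 3% × 27100.00 = 813.00

813.00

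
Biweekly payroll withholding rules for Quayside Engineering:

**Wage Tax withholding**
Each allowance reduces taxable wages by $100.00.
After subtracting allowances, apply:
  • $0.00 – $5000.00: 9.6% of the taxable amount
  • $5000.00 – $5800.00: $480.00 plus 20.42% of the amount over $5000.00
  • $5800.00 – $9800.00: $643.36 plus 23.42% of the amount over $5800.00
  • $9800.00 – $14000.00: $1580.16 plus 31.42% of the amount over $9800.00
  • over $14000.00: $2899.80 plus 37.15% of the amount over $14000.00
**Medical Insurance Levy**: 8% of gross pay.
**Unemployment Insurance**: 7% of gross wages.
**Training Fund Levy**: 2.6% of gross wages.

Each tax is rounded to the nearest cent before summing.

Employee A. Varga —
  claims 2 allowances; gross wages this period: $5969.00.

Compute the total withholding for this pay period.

$1687.57

Wage Tax: taxable = $5969.00 − 2×$100.00 = $5769.00
  $480.00 + 20.42% × ($5769.00 − $5000.00) = $480.00 + 20.42% × $769.00 = $637.03
Medical Insurance Levy: 8% × $5969.00 = $477.52
Unemployment Insurance: 7% × $5969.00 = $417.83
Training Fund Levy: 2.6% × $5969.00 = $155.19
Total: $637.03 + $477.52 + $417.83 + $155.19 = $1687.57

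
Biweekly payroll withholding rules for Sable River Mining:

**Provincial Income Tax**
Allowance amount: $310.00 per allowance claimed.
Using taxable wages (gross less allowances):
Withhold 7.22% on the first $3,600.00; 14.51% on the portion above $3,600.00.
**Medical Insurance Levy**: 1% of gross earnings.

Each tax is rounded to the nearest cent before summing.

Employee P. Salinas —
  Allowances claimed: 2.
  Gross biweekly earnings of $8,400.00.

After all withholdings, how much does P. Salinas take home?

$7,449.56

Provincial Income Tax: taxable = $8,400.00 − 2×$310.00 = $7,780.00
  $259.92 + 14.51% × ($7,780.00 − $3,600.00) = $259.92 + 14.51% × $4,180.00 = $866.44
Medical Insurance Levy: 1% × $8,400.00 = $84.00
Total withheld: $866.44 + $84.00 = $950.44
Net pay: $8,400.00 − $950.44 = $7,449.56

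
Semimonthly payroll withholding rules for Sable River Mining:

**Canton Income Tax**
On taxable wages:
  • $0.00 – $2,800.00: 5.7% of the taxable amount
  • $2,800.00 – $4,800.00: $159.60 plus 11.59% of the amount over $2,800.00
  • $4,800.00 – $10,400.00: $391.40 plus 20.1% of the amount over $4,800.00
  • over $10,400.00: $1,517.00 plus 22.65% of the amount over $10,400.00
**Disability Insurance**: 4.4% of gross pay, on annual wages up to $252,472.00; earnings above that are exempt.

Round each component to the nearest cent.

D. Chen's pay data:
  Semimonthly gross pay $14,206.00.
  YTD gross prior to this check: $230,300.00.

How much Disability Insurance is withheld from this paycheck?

Disability Insurance: 4.4% × $14,206.00 = $625.06

$625.06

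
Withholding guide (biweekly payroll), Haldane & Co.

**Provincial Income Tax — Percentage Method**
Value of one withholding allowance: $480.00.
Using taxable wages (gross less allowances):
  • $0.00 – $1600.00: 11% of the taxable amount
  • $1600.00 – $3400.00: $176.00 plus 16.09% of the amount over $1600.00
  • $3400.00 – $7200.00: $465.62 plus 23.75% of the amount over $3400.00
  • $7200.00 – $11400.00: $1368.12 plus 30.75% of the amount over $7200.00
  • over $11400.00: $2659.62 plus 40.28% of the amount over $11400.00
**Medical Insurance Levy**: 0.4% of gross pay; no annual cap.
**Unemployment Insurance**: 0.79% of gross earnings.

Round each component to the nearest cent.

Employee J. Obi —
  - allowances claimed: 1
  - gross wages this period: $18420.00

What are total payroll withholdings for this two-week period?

Provincial Income Tax: taxable = $18420.00 − 1×$480.00 = $17940.00
  $2659.62 + 40.28% × ($17940.00 − $11400.00) = $2659.62 + 40.28% × $6540.00 = $5293.93
Medical Insurance Levy: 0.4% × $18420.00 = $73.68
Unemployment Insurance: 0.79% × $18420.00 = $145.52
Total: $5293.93 + $73.68 + $145.52 = $5513.13

$5513.13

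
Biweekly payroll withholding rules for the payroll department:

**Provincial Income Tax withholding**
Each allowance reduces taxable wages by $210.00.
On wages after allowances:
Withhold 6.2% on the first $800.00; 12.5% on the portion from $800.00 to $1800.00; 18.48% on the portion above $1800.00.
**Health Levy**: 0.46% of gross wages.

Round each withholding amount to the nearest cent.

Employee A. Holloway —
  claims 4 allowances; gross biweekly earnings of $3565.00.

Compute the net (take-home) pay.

Provincial Income Tax: taxable = $3565.00 − 4×$210.00 = $2725.00
  $174.60 + 18.48% × ($2725.00 − $1800.00) = $174.60 + 18.48% × $925.00 = $345.54
Health Levy: 0.46% × $3565.00 = $16.40
Total withheld: $345.54 + $16.40 = $361.94
Net pay: $3565.00 − $361.94 = $3203.06

$3203.06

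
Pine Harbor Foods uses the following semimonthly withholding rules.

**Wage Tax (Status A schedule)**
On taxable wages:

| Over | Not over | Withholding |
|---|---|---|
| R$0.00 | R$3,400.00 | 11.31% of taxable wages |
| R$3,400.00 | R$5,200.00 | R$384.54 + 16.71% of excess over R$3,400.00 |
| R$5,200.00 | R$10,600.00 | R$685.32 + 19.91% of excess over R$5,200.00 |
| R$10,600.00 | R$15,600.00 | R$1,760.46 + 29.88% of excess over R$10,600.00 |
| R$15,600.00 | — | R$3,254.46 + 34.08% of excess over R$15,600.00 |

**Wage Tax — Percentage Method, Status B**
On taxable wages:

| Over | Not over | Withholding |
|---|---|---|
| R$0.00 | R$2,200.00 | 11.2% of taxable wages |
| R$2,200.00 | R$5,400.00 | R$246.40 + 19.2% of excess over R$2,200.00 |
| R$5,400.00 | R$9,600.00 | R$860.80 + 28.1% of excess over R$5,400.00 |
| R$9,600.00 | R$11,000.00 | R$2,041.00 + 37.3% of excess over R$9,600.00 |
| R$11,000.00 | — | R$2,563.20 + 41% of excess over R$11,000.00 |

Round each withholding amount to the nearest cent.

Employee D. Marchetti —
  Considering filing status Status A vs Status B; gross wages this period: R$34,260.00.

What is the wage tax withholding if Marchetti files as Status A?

R$9,613.79

Wage Tax (Status A): taxable = R$34,260.00
  R$3,254.46 + 34.08% × (R$34,260.00 − R$15,600.00) = R$3,254.46 + 34.08% × R$18,660.00 = R$9,613.79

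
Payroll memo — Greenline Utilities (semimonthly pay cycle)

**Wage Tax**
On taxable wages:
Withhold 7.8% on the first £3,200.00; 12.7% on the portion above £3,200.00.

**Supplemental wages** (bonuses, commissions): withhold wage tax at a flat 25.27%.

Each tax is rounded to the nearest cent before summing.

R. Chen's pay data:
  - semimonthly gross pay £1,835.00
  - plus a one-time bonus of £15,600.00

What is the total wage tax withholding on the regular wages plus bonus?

Wage Tax: taxable = £1,835.00
  7.8% × £1,835.00 = £143.13
Supplemental (25.27% flat on bonus): 25.27% × £15,600.00 = £3,942.12
Total wage tax: £143.13 + £3,942.12 = £4,085.25

£4,085.25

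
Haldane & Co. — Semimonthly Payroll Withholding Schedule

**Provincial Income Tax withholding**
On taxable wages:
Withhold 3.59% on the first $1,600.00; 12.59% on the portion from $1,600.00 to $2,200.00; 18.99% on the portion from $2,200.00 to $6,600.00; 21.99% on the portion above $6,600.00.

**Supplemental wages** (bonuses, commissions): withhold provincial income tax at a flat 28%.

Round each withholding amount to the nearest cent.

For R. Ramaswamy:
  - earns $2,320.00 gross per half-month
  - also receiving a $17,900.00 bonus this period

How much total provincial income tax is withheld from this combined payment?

$5,167.77

Provincial Income Tax: taxable = $2,320.00
  $132.98 + 18.99% × ($2,320.00 − $2,200.00) = $132.98 + 18.99% × $120.00 = $155.77
Supplemental (28% flat on bonus): 28% × $17,900.00 = $5,012.00
Total provincial income tax: $155.77 + $5,012.00 = $5,167.77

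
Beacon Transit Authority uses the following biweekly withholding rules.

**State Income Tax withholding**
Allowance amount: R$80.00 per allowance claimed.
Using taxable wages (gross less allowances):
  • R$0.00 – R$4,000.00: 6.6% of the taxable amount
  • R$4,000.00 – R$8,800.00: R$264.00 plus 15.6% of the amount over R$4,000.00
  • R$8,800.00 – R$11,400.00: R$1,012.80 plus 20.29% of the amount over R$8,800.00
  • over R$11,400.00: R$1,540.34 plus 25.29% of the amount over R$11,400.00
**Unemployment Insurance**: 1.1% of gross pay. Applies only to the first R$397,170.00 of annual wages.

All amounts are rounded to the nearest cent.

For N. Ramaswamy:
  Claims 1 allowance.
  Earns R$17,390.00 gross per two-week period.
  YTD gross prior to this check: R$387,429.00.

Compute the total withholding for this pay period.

State Income Tax: taxable = R$17,390.00 − 1×R$80.00 = R$17,310.00
  R$1,540.34 + 25.29% × (R$17,310.00 − R$11,400.00) = R$1,540.34 + 25.29% × R$5,910.00 = R$3,034.98
Unemployment Insurance: cap R$397,170.00 − YTD R$387,429.00 = R$9,741.00 subject; 1.1% × R$9,741.00 = R$107.15
Total: R$3,034.98 + R$107.15 = R$3,142.13

R$3,142.13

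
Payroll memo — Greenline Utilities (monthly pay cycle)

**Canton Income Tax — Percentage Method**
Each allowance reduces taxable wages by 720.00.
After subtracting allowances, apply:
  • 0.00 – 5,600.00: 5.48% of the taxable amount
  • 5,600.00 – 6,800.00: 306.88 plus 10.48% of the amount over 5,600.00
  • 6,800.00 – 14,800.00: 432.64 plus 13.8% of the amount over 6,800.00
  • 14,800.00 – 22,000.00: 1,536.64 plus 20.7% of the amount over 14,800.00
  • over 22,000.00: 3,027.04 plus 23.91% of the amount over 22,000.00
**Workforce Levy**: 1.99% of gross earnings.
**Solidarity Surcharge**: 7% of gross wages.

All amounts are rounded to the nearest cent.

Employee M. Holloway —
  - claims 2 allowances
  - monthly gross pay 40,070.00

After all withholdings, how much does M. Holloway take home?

29,464.44

Canton Income Tax: taxable = 40,070.00 − 2×720.00 = 38,630.00
  3,027.04 + 23.91% × (38,630.00 − 22,000.00) = 3,027.04 + 23.91% × 16,630.00 = 7,003.27
Workforce Levy: 1.99% × 40,070.00 = 797.39
Solidarity Surcharge: 7% × 40,070.00 = 2,804.90
Total withheld: 7,003.27 + 797.39 + 2,804.90 = 10,605.56
Net pay: 40,070.00 − 10,605.56 = 29,464.44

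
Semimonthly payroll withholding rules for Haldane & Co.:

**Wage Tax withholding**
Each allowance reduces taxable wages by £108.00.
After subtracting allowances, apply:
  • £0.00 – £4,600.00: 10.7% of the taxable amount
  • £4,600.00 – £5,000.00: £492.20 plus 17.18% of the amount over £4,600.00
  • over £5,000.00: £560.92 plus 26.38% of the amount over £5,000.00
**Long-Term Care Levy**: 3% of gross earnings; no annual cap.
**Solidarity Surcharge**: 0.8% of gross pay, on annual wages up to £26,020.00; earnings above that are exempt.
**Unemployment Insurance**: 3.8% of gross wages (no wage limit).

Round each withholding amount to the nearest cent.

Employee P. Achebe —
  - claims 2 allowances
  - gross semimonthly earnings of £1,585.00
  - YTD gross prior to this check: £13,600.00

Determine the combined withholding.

Wage Tax: taxable = £1,585.00 − 2×£108.00 = £1,369.00
  10.7% × £1,369.00 = £146.48
Long-Term Care Levy: 3% × £1,585.00 = £47.55
Solidarity Surcharge: 0.8% × £1,585.00 = £12.68
Unemployment Insurance: 3.8% × £1,585.00 = £60.23
Total: £146.48 + £47.55 + £12.68 + £60.23 = £266.94

£266.94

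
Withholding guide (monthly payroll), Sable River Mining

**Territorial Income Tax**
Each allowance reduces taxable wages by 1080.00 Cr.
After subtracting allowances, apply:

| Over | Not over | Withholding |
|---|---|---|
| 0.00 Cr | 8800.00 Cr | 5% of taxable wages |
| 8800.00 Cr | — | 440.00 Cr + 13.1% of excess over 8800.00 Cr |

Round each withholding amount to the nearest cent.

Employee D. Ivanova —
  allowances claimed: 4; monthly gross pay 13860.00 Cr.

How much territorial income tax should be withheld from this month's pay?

Territorial Income Tax: taxable = 13860.00 Cr − 4×1080.00 Cr = 9540.00 Cr
  440.00 Cr + 13.1% × (9540.00 Cr − 8800.00 Cr) = 440.00 Cr + 13.1% × 740.00 Cr = 536.94 Cr

536.94 Cr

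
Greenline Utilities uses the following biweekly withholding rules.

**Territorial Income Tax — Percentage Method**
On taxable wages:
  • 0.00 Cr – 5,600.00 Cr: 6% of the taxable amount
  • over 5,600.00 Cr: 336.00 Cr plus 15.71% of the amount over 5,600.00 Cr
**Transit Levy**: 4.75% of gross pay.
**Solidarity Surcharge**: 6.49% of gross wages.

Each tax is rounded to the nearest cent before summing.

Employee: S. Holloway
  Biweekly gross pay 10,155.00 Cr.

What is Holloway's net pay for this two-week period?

Territorial Income Tax: taxable = 10,155.00 Cr
  336.00 Cr + 15.71% × (10,155.00 Cr − 5,600.00 Cr) = 336.00 Cr + 15.71% × 4,555.00 Cr = 1,051.59 Cr
Transit Levy: 4.75% × 10,155.00 Cr = 482.36 Cr
Solidarity Surcharge: 6.49% × 10,155.00 Cr = 659.06 Cr
Total withheld: 1,051.59 Cr + 482.36 Cr + 659.06 Cr = 2,193.01 Cr
Net pay: 10,155.00 Cr − 2,193.01 Cr = 7,961.99 Cr

7,961.99 Cr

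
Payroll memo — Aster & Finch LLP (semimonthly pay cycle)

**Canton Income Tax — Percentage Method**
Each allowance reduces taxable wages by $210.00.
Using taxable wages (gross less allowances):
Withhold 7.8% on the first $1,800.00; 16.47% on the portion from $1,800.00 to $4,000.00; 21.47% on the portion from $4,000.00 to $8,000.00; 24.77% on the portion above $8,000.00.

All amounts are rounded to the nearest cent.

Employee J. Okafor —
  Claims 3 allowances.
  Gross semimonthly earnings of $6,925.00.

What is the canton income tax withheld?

Canton Income Tax: taxable = $6,925.00 − 3×$210.00 = $6,295.00
  $502.74 + 21.47% × ($6,295.00 − $4,000.00) = $502.74 + 21.47% × $2,295.00 = $995.48

$995.48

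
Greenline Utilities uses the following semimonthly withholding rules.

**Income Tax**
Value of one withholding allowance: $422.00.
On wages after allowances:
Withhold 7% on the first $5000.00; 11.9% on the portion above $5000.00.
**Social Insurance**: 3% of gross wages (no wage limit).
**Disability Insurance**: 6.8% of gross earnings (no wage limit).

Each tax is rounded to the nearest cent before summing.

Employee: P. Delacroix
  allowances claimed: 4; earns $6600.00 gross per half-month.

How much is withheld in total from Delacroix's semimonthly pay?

Income Tax: taxable = $6600.00 − 4×$422.00 = $4912.00
  7% × $4912.00 = $343.84
Social Insurance: 3% × $6600.00 = $198.00
Disability Insurance: 6.8% × $6600.00 = $448.80
Total: $343.84 + $198.00 + $448.80 = $990.64

$990.64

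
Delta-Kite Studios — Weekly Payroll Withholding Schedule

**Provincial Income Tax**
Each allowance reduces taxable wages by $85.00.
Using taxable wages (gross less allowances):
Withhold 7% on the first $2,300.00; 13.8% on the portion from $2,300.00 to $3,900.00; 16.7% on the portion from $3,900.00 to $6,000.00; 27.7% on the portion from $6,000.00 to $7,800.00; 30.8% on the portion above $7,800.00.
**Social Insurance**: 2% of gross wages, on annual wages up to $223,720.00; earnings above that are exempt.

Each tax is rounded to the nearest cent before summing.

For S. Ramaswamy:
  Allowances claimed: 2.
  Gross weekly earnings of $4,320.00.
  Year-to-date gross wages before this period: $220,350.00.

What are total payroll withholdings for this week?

Provincial Income Tax: taxable = $4,320.00 − 2×$85.00 = $4,150.00
  $381.80 + 16.7% × ($4,150.00 − $3,900.00) = $381.80 + 16.7% × $250.00 = $423.55
Social Insurance: cap $223,720.00 − YTD $220,350.00 = $3,370.00 subject; 2% × $3,370.00 = $67.40
Total: $423.55 + $67.40 = $490.95

$490.95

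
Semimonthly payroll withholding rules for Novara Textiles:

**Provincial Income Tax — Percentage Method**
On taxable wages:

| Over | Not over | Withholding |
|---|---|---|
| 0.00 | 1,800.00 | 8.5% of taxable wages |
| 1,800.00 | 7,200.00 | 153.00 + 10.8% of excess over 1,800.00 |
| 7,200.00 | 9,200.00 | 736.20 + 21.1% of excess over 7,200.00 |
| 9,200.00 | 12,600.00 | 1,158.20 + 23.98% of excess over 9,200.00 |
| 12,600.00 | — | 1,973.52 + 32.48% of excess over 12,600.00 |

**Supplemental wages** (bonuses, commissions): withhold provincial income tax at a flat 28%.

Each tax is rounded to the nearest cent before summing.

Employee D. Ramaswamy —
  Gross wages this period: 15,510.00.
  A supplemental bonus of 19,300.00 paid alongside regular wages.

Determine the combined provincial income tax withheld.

Provincial Income Tax: taxable = 15,510.00
  1,973.52 + 32.48% × (15,510.00 − 12,600.00) = 1,973.52 + 32.48% × 2,910.00 = 2,918.69
Supplemental (28% flat on bonus): 28% × 19,300.00 = 5,404.00
Total provincial income tax: 2,918.69 + 5,404.00 = 8,322.69

8,322.69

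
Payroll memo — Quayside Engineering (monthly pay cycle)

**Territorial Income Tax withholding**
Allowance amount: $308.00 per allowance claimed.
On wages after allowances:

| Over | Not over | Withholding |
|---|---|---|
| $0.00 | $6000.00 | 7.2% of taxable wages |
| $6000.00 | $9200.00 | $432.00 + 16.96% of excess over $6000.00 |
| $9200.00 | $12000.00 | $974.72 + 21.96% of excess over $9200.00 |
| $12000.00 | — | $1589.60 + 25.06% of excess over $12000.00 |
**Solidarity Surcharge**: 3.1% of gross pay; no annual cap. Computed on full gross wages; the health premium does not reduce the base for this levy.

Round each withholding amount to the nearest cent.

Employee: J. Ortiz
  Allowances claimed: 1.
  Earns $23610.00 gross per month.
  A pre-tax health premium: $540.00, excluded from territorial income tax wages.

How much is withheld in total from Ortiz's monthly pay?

Territorial Income Tax: taxable = $23610.00 − $540.00 − 1×$308.00 = $22762.00
  $1589.60 + 25.06% × ($22762.00 − $12000.00) = $1589.60 + 25.06% × $10762.00 = $4286.56
Solidarity Surcharge: 3.1% × $23610.00 = $731.91
Total: $4286.56 + $731.91 = $5018.47

$5018.47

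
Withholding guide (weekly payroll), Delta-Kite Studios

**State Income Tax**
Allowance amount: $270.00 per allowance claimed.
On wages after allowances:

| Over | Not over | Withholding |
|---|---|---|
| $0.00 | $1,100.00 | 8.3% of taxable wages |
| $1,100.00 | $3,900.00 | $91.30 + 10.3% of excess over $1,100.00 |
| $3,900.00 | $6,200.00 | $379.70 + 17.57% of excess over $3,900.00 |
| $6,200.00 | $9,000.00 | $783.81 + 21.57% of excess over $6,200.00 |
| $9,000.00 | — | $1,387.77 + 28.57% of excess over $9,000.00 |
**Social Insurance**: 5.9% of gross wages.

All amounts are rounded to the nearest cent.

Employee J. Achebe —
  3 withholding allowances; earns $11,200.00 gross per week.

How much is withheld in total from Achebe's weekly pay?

$2,445.69

State Income Tax: taxable = $11,200.00 − 3×$270.00 = $10,390.00
  $1,387.77 + 28.57% × ($10,390.00 − $9,000.00) = $1,387.77 + 28.57% × $1,390.00 = $1,784.89
Social Insurance: 5.9% × $11,200.00 = $660.80
Total: $1,784.89 + $660.80 = $2,445.69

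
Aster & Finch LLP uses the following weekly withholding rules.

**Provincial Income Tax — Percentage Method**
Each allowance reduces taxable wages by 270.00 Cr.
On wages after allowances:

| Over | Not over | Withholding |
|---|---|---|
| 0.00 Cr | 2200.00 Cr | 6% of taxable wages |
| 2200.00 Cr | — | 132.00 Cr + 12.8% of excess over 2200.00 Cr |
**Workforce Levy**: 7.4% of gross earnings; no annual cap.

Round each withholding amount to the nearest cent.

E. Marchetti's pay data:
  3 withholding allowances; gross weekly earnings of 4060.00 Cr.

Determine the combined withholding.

566.84 Cr

Provincial Income Tax: taxable = 4060.00 Cr − 3×270.00 Cr = 3250.00 Cr
  132.00 Cr + 12.8% × (3250.00 Cr − 2200.00 Cr) = 132.00 Cr + 12.8% × 1050.00 Cr = 266.40 Cr
Workforce Levy: 7.4% × 4060.00 Cr = 300.44 Cr
Total: 266.40 Cr + 300.44 Cr = 566.84 Cr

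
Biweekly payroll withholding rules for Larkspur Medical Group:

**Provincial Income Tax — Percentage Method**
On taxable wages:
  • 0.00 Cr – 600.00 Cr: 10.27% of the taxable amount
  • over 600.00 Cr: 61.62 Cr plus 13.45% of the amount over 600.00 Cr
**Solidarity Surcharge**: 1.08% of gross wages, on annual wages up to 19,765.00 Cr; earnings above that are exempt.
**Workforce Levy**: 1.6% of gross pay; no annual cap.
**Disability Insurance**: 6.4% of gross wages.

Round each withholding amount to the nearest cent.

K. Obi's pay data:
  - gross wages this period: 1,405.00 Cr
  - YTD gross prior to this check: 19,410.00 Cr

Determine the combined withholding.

286.12 Cr

Provincial Income Tax: taxable = 1,405.00 Cr
  61.62 Cr + 13.45% × (1,405.00 Cr − 600.00 Cr) = 61.62 Cr + 13.45% × 805.00 Cr = 169.89 Cr
Solidarity Surcharge: cap 19,765.00 Cr − YTD 19,410.00 Cr = 355.00 Cr subject; 1.08% × 355.00 Cr = 3.83 Cr
Workforce Levy: 1.6% × 1,405.00 Cr = 22.48 Cr
Disability Insurance: 6.4% × 1,405.00 Cr = 89.92 Cr
Total: 169.89 Cr + 3.83 Cr + 22.48 Cr + 89.92 Cr = 286.12 Cr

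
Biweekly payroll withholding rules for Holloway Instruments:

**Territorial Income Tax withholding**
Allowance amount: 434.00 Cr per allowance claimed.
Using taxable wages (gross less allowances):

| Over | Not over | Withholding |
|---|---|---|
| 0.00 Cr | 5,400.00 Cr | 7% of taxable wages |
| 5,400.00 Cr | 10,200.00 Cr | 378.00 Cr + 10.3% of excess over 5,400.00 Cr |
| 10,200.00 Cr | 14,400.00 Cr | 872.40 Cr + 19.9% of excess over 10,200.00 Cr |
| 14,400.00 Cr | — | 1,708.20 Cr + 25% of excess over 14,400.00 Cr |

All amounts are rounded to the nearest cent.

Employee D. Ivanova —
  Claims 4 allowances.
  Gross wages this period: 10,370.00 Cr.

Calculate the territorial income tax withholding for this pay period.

711.10 Cr

Territorial Income Tax: taxable = 10,370.00 Cr − 4×434.00 Cr = 8,634.00 Cr
  378.00 Cr + 10.3% × (8,634.00 Cr − 5,400.00 Cr) = 378.00 Cr + 10.3% × 3,234.00 Cr = 711.10 Cr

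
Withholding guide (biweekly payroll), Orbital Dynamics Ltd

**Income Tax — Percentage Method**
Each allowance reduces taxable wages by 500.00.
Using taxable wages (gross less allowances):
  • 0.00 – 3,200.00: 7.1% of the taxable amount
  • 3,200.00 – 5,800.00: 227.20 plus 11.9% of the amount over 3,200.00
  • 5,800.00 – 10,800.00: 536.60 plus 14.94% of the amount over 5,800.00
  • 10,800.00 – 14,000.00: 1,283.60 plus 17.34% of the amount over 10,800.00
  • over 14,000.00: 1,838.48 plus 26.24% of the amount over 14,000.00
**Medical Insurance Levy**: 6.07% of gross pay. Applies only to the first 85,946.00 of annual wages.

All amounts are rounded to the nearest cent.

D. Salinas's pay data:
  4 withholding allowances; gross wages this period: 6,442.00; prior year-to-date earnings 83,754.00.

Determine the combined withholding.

Income Tax: taxable = 6,442.00 − 4×500.00 = 4,442.00
  227.20 + 11.9% × (4,442.00 − 3,200.00) = 227.20 + 11.9% × 1,242.00 = 375.00
Medical Insurance Levy: cap 85,946.00 − YTD 83,754.00 = 2,192.00 subject; 6.07% × 2,192.00 = 133.05
Total: 375.00 + 133.05 = 508.05

508.05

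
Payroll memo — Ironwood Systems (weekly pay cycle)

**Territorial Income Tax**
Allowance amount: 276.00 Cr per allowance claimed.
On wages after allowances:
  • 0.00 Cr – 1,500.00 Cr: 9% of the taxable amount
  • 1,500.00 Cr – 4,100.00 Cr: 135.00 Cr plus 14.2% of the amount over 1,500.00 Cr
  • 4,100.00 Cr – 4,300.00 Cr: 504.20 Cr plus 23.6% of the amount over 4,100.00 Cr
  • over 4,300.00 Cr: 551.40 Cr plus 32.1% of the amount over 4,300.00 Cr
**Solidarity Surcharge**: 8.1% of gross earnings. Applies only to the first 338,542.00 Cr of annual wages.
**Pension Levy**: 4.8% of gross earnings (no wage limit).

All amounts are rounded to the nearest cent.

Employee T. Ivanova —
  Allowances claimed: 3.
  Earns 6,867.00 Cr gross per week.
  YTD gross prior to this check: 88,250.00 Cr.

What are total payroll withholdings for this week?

Territorial Income Tax: taxable = 6,867.00 Cr − 3×276.00 Cr = 6,039.00 Cr
  551.40 Cr + 32.1% × (6,039.00 Cr − 4,300.00 Cr) = 551.40 Cr + 32.1% × 1,739.00 Cr = 1,109.62 Cr
Solidarity Surcharge: 8.1% × 6,867.00 Cr = 556.23 Cr
Pension Levy: 4.8% × 6,867.00 Cr = 329.62 Cr
Total: 1,109.62 Cr + 556.23 Cr + 329.62 Cr = 1,995.47 Cr

1,995.47 Cr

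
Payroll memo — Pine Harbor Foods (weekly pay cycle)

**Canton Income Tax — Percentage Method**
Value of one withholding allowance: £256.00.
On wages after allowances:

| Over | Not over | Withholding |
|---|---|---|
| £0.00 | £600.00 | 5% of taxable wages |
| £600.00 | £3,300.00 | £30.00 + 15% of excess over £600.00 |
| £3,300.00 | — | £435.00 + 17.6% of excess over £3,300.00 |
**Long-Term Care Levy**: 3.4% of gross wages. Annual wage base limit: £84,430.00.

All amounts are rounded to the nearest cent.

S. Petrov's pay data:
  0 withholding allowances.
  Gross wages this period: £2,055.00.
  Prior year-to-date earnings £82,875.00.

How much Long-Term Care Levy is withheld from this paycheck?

£52.87

Long-Term Care Levy: cap £84,430.00 − YTD £82,875.00 = £1,555.00 subject; 3.4% × £1,555.00 = £52.87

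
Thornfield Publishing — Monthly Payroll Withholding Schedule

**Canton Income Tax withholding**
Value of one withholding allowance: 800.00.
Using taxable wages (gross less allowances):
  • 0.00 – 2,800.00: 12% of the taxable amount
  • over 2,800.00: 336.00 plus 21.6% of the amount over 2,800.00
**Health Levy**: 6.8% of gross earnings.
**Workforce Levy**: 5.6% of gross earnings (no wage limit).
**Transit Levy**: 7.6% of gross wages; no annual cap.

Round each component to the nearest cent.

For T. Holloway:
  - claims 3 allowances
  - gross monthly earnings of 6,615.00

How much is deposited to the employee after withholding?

4,650.36

Canton Income Tax: taxable = 6,615.00 − 3×800.00 = 4,215.00
  336.00 + 21.6% × (4,215.00 − 2,800.00) = 336.00 + 21.6% × 1,415.00 = 641.64
Health Levy: 6.8% × 6,615.00 = 449.82
Workforce Levy: 5.6% × 6,615.00 = 370.44
Transit Levy: 7.6% × 6,615.00 = 502.74
Total withheld: 641.64 + 449.82 + 370.44 + 502.74 = 1,964.64
Net pay: 6,615.00 − 1,964.64 = 4,650.36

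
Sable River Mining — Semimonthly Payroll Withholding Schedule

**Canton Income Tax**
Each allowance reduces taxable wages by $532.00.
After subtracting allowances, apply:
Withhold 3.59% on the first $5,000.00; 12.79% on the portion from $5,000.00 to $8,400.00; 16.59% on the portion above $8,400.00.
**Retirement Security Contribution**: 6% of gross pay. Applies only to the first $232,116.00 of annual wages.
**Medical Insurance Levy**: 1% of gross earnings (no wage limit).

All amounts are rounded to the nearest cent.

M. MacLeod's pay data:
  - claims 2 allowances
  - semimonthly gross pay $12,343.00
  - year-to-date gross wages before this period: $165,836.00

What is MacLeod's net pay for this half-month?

Canton Income Tax: taxable = $12,343.00 − 2×$532.00 = $11,279.00
  $614.36 + 16.59% × ($11,279.00 − $8,400.00) = $614.36 + 16.59% × $2,879.00 = $1,091.99
Retirement Security Contribution: 6% × $12,343.00 = $740.58
Medical Insurance Levy: 1% × $12,343.00 = $123.43
Total withheld: $1,091.99 + $740.58 + $123.43 = $1,956.00
Net pay: $12,343.00 − $1,956.00 = $10,387.00

$10,387.00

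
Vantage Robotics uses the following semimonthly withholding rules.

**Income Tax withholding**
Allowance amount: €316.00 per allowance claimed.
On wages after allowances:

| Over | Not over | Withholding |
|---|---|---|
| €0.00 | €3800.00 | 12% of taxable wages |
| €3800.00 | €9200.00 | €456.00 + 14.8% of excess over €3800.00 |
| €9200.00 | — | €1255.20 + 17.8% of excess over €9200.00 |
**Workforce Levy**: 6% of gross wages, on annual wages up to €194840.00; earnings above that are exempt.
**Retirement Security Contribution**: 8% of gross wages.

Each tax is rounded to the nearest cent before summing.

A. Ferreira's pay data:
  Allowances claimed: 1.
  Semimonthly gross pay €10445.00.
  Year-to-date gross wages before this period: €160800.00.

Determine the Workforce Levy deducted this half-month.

Workforce Levy: 6% × €10445.00 = €626.70

€626.70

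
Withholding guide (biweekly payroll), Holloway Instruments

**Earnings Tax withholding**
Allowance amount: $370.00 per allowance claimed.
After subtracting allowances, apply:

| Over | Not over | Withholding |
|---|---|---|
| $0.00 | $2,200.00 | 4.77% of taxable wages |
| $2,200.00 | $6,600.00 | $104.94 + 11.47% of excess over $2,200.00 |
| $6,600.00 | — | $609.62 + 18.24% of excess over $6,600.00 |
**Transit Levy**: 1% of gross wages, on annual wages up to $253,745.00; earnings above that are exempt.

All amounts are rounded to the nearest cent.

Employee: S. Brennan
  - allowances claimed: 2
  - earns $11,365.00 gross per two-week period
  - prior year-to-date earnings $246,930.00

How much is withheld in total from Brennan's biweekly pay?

Earnings Tax: taxable = $11,365.00 − 2×$370.00 = $10,625.00
  $609.62 + 18.24% × ($10,625.00 − $6,600.00) = $609.62 + 18.24% × $4,025.00 = $1,343.78
Transit Levy: cap $253,745.00 − YTD $246,930.00 = $6,815.00 subject; 1% × $6,815.00 = $68.15
Total: $1,343.78 + $68.15 = $1,411.93

$1,411.93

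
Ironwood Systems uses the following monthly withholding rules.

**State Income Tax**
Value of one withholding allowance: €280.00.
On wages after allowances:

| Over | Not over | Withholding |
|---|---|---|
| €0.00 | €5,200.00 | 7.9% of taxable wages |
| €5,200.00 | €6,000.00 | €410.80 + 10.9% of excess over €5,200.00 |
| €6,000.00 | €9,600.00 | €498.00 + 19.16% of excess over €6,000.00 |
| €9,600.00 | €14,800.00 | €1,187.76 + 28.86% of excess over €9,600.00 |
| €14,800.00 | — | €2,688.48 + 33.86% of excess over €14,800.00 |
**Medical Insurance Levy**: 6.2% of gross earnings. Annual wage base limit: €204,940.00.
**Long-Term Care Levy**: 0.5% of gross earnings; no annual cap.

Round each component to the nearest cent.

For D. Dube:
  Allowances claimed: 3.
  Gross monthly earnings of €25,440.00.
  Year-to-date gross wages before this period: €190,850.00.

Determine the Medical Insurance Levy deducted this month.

€873.58

Medical Insurance Levy: cap €204,940.00 − YTD €190,850.00 = €14,090.00 subject; 6.2% × €14,090.00 = €873.58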